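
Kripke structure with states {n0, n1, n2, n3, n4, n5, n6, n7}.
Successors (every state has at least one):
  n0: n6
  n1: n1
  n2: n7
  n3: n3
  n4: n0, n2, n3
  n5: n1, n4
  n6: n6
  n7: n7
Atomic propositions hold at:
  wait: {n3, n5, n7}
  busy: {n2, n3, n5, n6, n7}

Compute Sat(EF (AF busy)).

{n0, n2, n3, n4, n5, n6, n7}

AF busy: least fixpoint, start Z0 = {n2, n3, n5, n6, n7}, add states with every successor in Z. Z1 = {n0, n2, n3, n5, n6, n7}; Z2 = {n0, n2, n3, n4, n5, n6, n7}; fixed.
Sat(AF busy) = {n0, n2, n3, n4, n5, n6, n7}
EF (AF busy): least fixpoint, start Z0 = {n0, n2, n3, n4, n5, n6, n7}, add states with some successor in Z. Already a fixed point.
Sat(EF (AF busy)) = {n0, n2, n3, n4, n5, n6, n7}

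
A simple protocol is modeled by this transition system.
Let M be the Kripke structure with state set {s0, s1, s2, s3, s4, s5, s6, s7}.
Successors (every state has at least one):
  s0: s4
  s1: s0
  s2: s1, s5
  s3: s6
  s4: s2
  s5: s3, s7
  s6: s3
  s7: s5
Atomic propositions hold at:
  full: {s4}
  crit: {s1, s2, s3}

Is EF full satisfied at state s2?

Yes

EF full: least fixpoint, start Z0 = {s4}, add states with some successor in Z. Z1 = {s0, s4}; Z2 = {s0, s1, s4}; Z3 = {s0, s1, s2, s4}; fixed.
Sat(EF full) = {s0, s1, s2, s4}
s2 ∈ Sat(EF full) = {s0, s1, s2, s4}, so the formula holds at s2.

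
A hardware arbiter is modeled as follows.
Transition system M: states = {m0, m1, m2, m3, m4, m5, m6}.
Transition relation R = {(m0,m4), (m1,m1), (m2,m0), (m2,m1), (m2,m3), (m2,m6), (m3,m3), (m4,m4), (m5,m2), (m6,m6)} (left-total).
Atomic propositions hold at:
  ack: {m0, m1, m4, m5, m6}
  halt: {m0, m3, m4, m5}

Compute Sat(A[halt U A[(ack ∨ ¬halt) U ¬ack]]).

{m2, m3, m5}

Sat(¬halt) = {m1, m2, m6}
Sat(ack ∨ ¬halt) = {m0, m1, m2, m4, m5, m6}
Sat(¬ack) = {m2, m3}
A[(ack ∨ ¬halt) U ¬ack]: least fixpoint, start Z0 = Sat(¬ack) = {m2, m3}, add states in Sat(ack ∨ ¬halt) with every successor in Z. Z1 = {m2, m3, m5}; fixed.
Sat(A[(ack ∨ ¬halt) U ¬ack]) = {m2, m3, m5}
A[halt U A[(ack ∨ ¬halt) U ¬ack]]: least fixpoint, start Z0 = Sat(A[(ack ∨ ¬halt) U ¬ack]) = {m2, m3, m5}, add states in Sat(halt) with every successor in Z. Already a fixed point.
Sat(A[halt U A[(ack ∨ ¬halt) U ¬ack]]) = {m2, m3, m5}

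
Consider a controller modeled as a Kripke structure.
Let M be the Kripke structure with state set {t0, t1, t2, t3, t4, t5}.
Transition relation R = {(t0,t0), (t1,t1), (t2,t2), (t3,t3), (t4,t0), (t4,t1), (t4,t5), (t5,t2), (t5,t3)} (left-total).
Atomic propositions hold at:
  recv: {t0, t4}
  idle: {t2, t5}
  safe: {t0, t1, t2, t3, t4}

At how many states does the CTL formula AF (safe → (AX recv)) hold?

2

Sat(AX recv) = {s : every successor in {t0, t4}} = {t0}
Sat(safe → (AX recv)) = {t0, t5}
AF (safe → (AX recv)): least fixpoint, start Z0 = {t0, t5}, add states with every successor in Z. Already a fixed point.
Sat(AF (safe → (AX recv))) = {t0, t5}
|Sat(AF (safe → (AX recv)))| = |{t0, t5}| = 2.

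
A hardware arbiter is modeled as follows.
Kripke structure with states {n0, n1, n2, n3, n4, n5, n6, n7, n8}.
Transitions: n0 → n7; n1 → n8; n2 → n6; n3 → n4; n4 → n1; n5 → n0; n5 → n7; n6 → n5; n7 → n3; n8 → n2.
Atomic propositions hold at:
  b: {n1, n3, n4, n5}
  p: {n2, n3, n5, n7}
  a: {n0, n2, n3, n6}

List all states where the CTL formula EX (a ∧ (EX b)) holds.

{n2, n7}

Sat(EX b) = {s : some successor in {n1, n3, n4, n5}} = {n3, n4, n6, n7}
Sat(a ∧ (EX b)) = {n3, n6}
Sat(EX (a ∧ (EX b))) = {s : some successor in {n3, n6}} = {n2, n7}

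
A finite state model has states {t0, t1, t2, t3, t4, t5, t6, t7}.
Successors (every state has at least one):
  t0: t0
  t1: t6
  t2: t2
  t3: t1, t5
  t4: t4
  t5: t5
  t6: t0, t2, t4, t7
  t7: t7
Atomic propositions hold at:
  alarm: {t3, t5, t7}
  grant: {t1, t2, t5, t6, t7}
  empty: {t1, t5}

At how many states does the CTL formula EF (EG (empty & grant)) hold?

Sat(empty & grant) = {t1, t5}
EG (empty & grant): greatest fixpoint, start Z0 = {t1, t5}, keep only states in Sat with some successor in Z. Z1 = {t5}; fixed.
Sat(EG (empty & grant)) = {t5}
EF (EG (empty & grant)): least fixpoint, start Z0 = {t5}, add states with some successor in Z. Z1 = {t3, t5}; fixed.
Sat(EF (EG (empty & grant))) = {t3, t5}
|Sat(EF (EG (empty & grant)))| = |{t3, t5}| = 2.

2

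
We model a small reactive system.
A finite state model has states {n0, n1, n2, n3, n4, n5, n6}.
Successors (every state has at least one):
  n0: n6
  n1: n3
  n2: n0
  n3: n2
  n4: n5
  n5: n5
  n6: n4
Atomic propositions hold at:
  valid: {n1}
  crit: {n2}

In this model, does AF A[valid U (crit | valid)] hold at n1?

Sat(crit | valid) = {n1, n2}
A[valid U (crit | valid)]: least fixpoint, start Z0 = Sat((crit | valid)) = {n1, n2}, add states in Sat(valid) with every successor in Z. Already a fixed point.
Sat(A[valid U (crit | valid)]) = {n1, n2}
AF A[valid U (crit | valid)]: least fixpoint, start Z0 = {n1, n2}, add states with every successor in Z. Z1 = {n1, n2, n3}; fixed.
Sat(AF A[valid U (crit | valid)]) = {n1, n2, n3}
n1 ∈ Sat(AF A[valid U (crit | valid)]) = {n1, n2, n3}, so the formula holds at n1.

Yes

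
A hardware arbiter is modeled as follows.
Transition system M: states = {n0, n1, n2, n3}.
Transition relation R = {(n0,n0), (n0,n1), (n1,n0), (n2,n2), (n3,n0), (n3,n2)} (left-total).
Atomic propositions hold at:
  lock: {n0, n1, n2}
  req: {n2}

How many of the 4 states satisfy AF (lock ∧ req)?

1

Sat(lock ∧ req) = {n2}
AF (lock ∧ req): least fixpoint, start Z0 = {n2}, add states with every successor in Z. Already a fixed point.
Sat(AF (lock ∧ req)) = {n2}
|Sat(AF (lock ∧ req))| = |{n2}| = 1.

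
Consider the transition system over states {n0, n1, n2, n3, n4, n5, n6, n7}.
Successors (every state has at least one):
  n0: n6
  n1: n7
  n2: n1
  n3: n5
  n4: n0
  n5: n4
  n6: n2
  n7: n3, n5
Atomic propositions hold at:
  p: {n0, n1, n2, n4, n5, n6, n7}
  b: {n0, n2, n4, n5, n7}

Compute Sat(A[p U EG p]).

{n0, n1, n2, n4, n5, n6, n7}

EG p: greatest fixpoint, start Z0 = {n0, n1, n2, n4, n5, n6, n7}, keep only states in Sat with some successor in Z. Already a fixed point.
Sat(EG p) = {n0, n1, n2, n4, n5, n6, n7}
A[p U EG p]: least fixpoint, start Z0 = Sat(EG p) = {n0, n1, n2, n4, n5, n6, n7}, add states in Sat(p) with every successor in Z. Already a fixed point.
Sat(A[p U EG p]) = {n0, n1, n2, n4, n5, n6, n7}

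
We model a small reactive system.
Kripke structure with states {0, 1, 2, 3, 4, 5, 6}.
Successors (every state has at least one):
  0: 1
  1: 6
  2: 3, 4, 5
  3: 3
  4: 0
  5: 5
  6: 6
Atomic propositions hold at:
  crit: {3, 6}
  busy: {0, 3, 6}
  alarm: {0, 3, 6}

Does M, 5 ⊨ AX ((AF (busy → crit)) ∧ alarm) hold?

Sat(busy → crit) = {1, 2, 3, 4, 5, 6}
AF (busy → crit): least fixpoint, start Z0 = {1, 2, 3, 4, 5, 6}, add states with every successor in Z. Z1 = {0, 1, 2, 3, 4, 5, 6}; fixed.
Sat(AF (busy → crit)) = {0, 1, 2, 3, 4, 5, 6}
Sat((AF (busy → crit)) ∧ alarm) = {0, 3, 6}
Sat(AX ((AF (busy → crit)) ∧ alarm)) = {s : every successor in {0, 3, 6}} = {1, 3, 4, 6}
5 ∉ Sat(AX ((AF (busy → crit)) ∧ alarm)) = {1, 3, 4, 6}, so the formula does not hold at 5.

No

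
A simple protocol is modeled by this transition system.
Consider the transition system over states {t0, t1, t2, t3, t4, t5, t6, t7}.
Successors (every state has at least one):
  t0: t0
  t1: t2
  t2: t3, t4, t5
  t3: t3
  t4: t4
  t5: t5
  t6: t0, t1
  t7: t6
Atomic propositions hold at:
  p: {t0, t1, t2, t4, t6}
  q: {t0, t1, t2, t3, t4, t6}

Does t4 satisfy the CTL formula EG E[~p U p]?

Yes

Sat(~p) = {t3, t5, t7}
E[~p U p]: least fixpoint, start Z0 = Sat(p) = {t0, t1, t2, t4, t6}, add states in Sat(~p) with some successor in Z. Z1 = {t0, t1, t2, t4, t6, t7}; fixed.
Sat(E[~p U p]) = {t0, t1, t2, t4, t6, t7}
EG E[~p U p]: greatest fixpoint, start Z0 = {t0, t1, t2, t4, t6, t7}, keep only states in Sat with some successor in Z. Already a fixed point.
Sat(EG E[~p U p]) = {t0, t1, t2, t4, t6, t7}
t4 ∈ Sat(EG E[~p U p]) = {t0, t1, t2, t4, t6, t7}, so the formula holds at t4.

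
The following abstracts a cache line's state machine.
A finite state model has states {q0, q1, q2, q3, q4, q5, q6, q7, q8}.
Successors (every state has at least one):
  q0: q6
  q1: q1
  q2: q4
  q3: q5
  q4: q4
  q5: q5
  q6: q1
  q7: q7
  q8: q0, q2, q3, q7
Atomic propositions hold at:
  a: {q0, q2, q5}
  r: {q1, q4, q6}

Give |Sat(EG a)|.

1

EG a: greatest fixpoint, start Z0 = {q0, q2, q5}, keep only states in Sat with some successor in Z. Z1 = {q5}; fixed.
Sat(EG a) = {q5}
|Sat(EG a)| = |{q5}| = 1.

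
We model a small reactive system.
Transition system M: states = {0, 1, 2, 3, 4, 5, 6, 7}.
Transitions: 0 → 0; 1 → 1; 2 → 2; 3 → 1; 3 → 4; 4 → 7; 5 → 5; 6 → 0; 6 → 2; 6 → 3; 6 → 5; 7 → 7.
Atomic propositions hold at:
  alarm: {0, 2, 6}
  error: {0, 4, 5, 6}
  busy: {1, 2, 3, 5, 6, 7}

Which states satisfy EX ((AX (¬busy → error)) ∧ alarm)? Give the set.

Sat(¬busy) = {0, 4}
Sat(¬busy → error) = {0, 1, 2, 3, 4, 5, 6, 7}
Sat(AX (¬busy → error)) = {s : every successor in {0, 1, 2, 3, 4, 5, 6, 7}} = {0, 1, 2, 3, 4, 5, 6, 7}
Sat((AX (¬busy → error)) ∧ alarm) = {0, 2, 6}
Sat(EX ((AX (¬busy → error)) ∧ alarm)) = {s : some successor in {0, 2, 6}} = {0, 2, 6}

{0, 2, 6}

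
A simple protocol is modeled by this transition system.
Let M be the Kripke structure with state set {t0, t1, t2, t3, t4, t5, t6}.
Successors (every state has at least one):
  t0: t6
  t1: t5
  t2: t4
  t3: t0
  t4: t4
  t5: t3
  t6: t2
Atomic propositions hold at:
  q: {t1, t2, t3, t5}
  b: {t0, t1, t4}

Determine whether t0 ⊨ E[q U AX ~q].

Sat(~q) = {t0, t4, t6}
Sat(AX ~q) = {s : every successor in {t0, t4, t6}} = {t0, t2, t3, t4}
E[q U AX ~q]: least fixpoint, start Z0 = Sat(AX ~q) = {t0, t2, t3, t4}, add states in Sat(q) with some successor in Z. Z1 = {t0, t2, t3, t4, t5}; Z2 = {t0, t1, t2, t3, t4, t5}; fixed.
Sat(E[q U AX ~q]) = {t0, t1, t2, t3, t4, t5}
t0 ∈ Sat(E[q U AX ~q]) = {t0, t1, t2, t3, t4, t5}, so the formula holds at t0.

Yes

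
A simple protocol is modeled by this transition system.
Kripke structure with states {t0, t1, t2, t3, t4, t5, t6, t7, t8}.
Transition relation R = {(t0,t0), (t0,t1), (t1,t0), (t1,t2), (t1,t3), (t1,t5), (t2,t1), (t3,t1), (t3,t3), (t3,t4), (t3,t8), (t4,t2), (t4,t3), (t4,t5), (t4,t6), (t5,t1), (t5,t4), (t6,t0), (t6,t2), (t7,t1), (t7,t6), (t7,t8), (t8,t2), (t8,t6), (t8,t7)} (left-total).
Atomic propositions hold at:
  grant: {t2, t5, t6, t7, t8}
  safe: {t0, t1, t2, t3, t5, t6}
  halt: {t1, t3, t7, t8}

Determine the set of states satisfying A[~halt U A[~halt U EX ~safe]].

{t3, t5, t7, t8}

Sat(~halt) = {t0, t2, t4, t5, t6}
Sat(~safe) = {t4, t7, t8}
Sat(EX ~safe) = {s : some successor in {t4, t7, t8}} = {t3, t5, t7, t8}
A[~halt U EX ~safe]: least fixpoint, start Z0 = Sat(EX ~safe) = {t3, t5, t7, t8}, add states in Sat(~halt) with every successor in Z. Already a fixed point.
Sat(A[~halt U EX ~safe]) = {t3, t5, t7, t8}
A[~halt U A[~halt U EX ~safe]]: least fixpoint, start Z0 = Sat(A[~halt U EX ~safe]) = {t3, t5, t7, t8}, add states in Sat(~halt) with every successor in Z. Already a fixed point.
Sat(A[~halt U A[~halt U EX ~safe]]) = {t3, t5, t7, t8}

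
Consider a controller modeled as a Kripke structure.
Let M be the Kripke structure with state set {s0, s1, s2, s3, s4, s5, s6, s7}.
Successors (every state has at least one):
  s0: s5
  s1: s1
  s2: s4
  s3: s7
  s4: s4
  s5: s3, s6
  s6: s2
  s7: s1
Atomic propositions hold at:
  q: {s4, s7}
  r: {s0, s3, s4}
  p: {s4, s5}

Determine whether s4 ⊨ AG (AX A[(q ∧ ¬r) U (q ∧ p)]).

Sat(¬r) = {s1, s2, s5, s6, s7}
Sat(q ∧ ¬r) = {s7}
Sat(q ∧ p) = {s4}
A[(q ∧ ¬r) U (q ∧ p)]: least fixpoint, start Z0 = Sat((q ∧ p)) = {s4}, add states in Sat(q ∧ ¬r) with every successor in Z. Already a fixed point.
Sat(A[(q ∧ ¬r) U (q ∧ p)]) = {s4}
Sat(AX A[(q ∧ ¬r) U (q ∧ p)]) = {s : every successor in {s4}} = {s2, s4}
AG (AX A[(q ∧ ¬r) U (q ∧ p)]): greatest fixpoint, start Z0 = {s2, s4}, keep only states in Sat with every successor in Z. Already a fixed point.
Sat(AG (AX A[(q ∧ ¬r) U (q ∧ p)])) = {s2, s4}
s4 ∈ Sat(AG (AX A[(q ∧ ¬r) U (q ∧ p)])) = {s2, s4}, so the formula holds at s4.

Yes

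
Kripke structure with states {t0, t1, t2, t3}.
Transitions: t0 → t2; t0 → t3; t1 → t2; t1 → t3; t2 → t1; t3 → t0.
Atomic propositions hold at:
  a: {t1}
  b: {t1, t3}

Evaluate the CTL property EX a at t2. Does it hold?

Yes

Sat(EX a) = {s : some successor in {t1}} = {t2}
t2 ∈ Sat(EX a) = {t2}, so the formula holds at t2.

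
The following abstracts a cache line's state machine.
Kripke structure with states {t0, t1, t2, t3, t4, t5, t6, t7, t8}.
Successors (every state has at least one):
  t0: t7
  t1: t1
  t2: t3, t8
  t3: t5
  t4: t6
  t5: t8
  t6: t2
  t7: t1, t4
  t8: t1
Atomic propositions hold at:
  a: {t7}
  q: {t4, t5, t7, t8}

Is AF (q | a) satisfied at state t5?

Yes

Sat(q | a) = {t4, t5, t7, t8}
AF (q | a): least fixpoint, start Z0 = {t4, t5, t7, t8}, add states with every successor in Z. Z1 = {t0, t3, t4, t5, t7, t8}; Z2 = {t0, t2, t3, t4, t5, t7, t8}; Z3 = {t0, t2, t3, t4, t5, t6, t7, t8}; fixed.
Sat(AF (q | a)) = {t0, t2, t3, t4, t5, t6, t7, t8}
t5 ∈ Sat(AF (q | a)) = {t0, t2, t3, t4, t5, t6, t7, t8}, so the formula holds at t5.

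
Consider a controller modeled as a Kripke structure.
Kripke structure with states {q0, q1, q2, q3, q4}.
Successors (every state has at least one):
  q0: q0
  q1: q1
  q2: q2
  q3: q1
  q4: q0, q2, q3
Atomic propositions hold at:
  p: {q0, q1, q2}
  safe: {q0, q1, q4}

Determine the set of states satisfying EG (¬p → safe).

Sat(¬p) = {q3, q4}
Sat(¬p → safe) = {q0, q1, q2, q4}
EG (¬p → safe): greatest fixpoint, start Z0 = {q0, q1, q2, q4}, keep only states in Sat with some successor in Z. Already a fixed point.
Sat(EG (¬p → safe)) = {q0, q1, q2, q4}

{q0, q1, q2, q4}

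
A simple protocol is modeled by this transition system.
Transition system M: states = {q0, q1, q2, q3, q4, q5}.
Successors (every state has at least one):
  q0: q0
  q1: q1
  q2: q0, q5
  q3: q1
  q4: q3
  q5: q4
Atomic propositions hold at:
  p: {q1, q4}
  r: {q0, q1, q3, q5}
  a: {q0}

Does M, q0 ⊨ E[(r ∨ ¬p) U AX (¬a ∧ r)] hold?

No

Sat(¬p) = {q0, q2, q3, q5}
Sat(r ∨ ¬p) = {q0, q1, q2, q3, q5}
Sat(¬a) = {q1, q2, q3, q4, q5}
Sat(¬a ∧ r) = {q1, q3, q5}
Sat(AX (¬a ∧ r)) = {s : every successor in {q1, q3, q5}} = {q1, q3, q4}
E[(r ∨ ¬p) U AX (¬a ∧ r)]: least fixpoint, start Z0 = Sat(AX (¬a ∧ r)) = {q1, q3, q4}, add states in Sat(r ∨ ¬p) with some successor in Z. Z1 = {q1, q3, q4, q5}; Z2 = {q1, q2, q3, q4, q5}; fixed.
Sat(E[(r ∨ ¬p) U AX (¬a ∧ r)]) = {q1, q2, q3, q4, q5}
q0 ∉ Sat(E[(r ∨ ¬p) U AX (¬a ∧ r)]) = {q1, q2, q3, q4, q5}, so the formula does not hold at q0.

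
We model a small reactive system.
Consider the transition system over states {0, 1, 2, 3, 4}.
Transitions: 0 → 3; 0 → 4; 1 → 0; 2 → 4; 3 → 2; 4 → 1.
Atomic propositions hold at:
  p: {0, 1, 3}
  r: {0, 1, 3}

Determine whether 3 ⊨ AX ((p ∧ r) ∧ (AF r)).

Sat(p ∧ r) = {0, 1, 3}
AF r: least fixpoint, start Z0 = {0, 1, 3}, add states with every successor in Z. Z1 = {0, 1, 3, 4}; Z2 = {0, 1, 2, 3, 4}; fixed.
Sat(AF r) = {0, 1, 2, 3, 4}
Sat((p ∧ r) ∧ (AF r)) = {0, 1, 3}
Sat(AX ((p ∧ r) ∧ (AF r))) = {s : every successor in {0, 1, 3}} = {1, 4}
3 ∉ Sat(AX ((p ∧ r) ∧ (AF r))) = {1, 4}, so the formula does not hold at 3.

No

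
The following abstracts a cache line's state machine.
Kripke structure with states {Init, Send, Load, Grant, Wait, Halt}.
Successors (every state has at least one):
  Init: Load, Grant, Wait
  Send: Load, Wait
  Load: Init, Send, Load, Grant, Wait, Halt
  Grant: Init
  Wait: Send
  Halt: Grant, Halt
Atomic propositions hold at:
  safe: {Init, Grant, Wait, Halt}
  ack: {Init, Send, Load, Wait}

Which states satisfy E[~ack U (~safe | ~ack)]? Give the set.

{Send, Load, Grant, Halt}

Sat(~ack) = {Grant, Halt}
Sat(~safe) = {Send, Load}
Sat(~safe | ~ack) = {Send, Load, Grant, Halt}
E[~ack U (~safe | ~ack)]: least fixpoint, start Z0 = Sat((~safe | ~ack)) = {Send, Load, Grant, Halt}, add states in Sat(~ack) with some successor in Z. Already a fixed point.
Sat(E[~ack U (~safe | ~ack)]) = {Send, Load, Grant, Halt}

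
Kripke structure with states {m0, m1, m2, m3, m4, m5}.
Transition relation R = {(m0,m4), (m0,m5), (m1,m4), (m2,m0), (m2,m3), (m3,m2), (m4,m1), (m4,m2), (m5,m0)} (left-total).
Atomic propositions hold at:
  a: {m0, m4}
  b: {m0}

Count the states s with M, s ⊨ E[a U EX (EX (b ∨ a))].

5

Sat(b ∨ a) = {m0, m4}
Sat(EX (b ∨ a)) = {s : some successor in {m0, m4}} = {m0, m1, m2, m5}
Sat(EX (EX (b ∨ a))) = {s : some successor in {m0, m1, m2, m5}} = {m0, m2, m3, m4, m5}
E[a U EX (EX (b ∨ a))]: least fixpoint, start Z0 = Sat(EX (EX (b ∨ a))) = {m0, m2, m3, m4, m5}, add states in Sat(a) with some successor in Z. Already a fixed point.
Sat(E[a U EX (EX (b ∨ a))]) = {m0, m2, m3, m4, m5}
|Sat(E[a U EX (EX (b ∨ a))])| = |{m0, m2, m3, m4, m5}| = 5.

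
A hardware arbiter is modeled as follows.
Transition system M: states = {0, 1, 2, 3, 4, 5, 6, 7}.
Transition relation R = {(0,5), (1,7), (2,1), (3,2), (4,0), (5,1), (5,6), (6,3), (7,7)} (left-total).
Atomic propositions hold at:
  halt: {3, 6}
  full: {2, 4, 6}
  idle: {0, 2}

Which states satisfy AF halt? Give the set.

AF halt: least fixpoint, start Z0 = {3, 6}, add states with every successor in Z. Already a fixed point.
Sat(AF halt) = {3, 6}

{3, 6}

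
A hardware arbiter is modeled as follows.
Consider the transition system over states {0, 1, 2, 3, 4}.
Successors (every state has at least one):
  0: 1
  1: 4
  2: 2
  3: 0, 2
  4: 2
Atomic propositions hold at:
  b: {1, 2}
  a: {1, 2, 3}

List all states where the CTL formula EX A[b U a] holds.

{0, 2, 3, 4}

A[b U a]: least fixpoint, start Z0 = Sat(a) = {1, 2, 3}, add states in Sat(b) with every successor in Z. Already a fixed point.
Sat(A[b U a]) = {1, 2, 3}
Sat(EX A[b U a]) = {s : some successor in {1, 2, 3}} = {0, 2, 3, 4}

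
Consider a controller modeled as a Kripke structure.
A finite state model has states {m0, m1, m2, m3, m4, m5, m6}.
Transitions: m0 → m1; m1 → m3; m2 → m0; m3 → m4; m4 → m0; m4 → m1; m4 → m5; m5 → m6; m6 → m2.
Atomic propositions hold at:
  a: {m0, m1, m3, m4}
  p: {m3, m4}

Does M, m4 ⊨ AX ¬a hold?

Sat(¬a) = {m2, m5, m6}
Sat(AX ¬a) = {s : every successor in {m2, m5, m6}} = {m5, m6}
m4 ∉ Sat(AX ¬a) = {m5, m6}, so the formula does not hold at m4.

No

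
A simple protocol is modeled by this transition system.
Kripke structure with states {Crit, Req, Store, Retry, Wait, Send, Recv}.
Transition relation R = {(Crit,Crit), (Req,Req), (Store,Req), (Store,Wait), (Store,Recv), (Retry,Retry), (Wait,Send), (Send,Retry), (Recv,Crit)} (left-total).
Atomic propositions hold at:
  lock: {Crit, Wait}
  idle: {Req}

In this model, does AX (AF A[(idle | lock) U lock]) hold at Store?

No

Sat(idle | lock) = {Crit, Req, Wait}
A[(idle | lock) U lock]: least fixpoint, start Z0 = Sat(lock) = {Crit, Wait}, add states in Sat(idle | lock) with every successor in Z. Already a fixed point.
Sat(A[(idle | lock) U lock]) = {Crit, Wait}
AF A[(idle | lock) U lock]: least fixpoint, start Z0 = {Crit, Wait}, add states with every successor in Z. Z1 = {Crit, Wait, Recv}; fixed.
Sat(AF A[(idle | lock) U lock]) = {Crit, Wait, Recv}
Sat(AX (AF A[(idle | lock) U lock])) = {s : every successor in {Crit, Wait, Recv}} = {Crit, Recv}
Store ∉ Sat(AX (AF A[(idle | lock) U lock])) = {Crit, Recv}, so the formula does not hold at Store.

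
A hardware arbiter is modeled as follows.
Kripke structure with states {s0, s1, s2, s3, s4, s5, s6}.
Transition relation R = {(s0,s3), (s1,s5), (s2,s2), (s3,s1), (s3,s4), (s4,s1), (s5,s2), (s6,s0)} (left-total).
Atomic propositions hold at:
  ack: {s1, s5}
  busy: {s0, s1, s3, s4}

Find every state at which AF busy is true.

AF busy: least fixpoint, start Z0 = {s0, s1, s3, s4}, add states with every successor in Z. Z1 = {s0, s1, s3, s4, s6}; fixed.
Sat(AF busy) = {s0, s1, s3, s4, s6}

{s0, s1, s3, s4, s6}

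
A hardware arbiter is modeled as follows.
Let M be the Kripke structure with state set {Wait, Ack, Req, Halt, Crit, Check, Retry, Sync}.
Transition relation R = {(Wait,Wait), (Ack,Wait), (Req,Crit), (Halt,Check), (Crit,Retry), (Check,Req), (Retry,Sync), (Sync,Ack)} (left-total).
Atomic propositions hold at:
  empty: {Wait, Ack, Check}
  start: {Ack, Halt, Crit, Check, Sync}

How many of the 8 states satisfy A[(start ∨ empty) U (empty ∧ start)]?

Sat(start ∨ empty) = {Wait, Ack, Halt, Crit, Check, Sync}
Sat(empty ∧ start) = {Ack, Check}
A[(start ∨ empty) U (empty ∧ start)]: least fixpoint, start Z0 = Sat((empty ∧ start)) = {Ack, Check}, add states in Sat(start ∨ empty) with every successor in Z. Z1 = {Ack, Halt, Check, Sync}; fixed.
Sat(A[(start ∨ empty) U (empty ∧ start)]) = {Ack, Halt, Check, Sync}
|Sat(A[(start ∨ empty) U (empty ∧ start)])| = |{Ack, Halt, Check, Sync}| = 4.

4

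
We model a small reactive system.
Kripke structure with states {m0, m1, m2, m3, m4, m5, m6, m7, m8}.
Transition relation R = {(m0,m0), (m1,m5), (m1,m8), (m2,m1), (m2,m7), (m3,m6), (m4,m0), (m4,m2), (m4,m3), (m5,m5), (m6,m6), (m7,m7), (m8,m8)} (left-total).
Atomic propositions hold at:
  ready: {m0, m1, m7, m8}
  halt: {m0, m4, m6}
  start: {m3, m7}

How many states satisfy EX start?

3

Sat(EX start) = {s : some successor in {m3, m7}} = {m2, m4, m7}
|Sat(EX start)| = |{m2, m4, m7}| = 3.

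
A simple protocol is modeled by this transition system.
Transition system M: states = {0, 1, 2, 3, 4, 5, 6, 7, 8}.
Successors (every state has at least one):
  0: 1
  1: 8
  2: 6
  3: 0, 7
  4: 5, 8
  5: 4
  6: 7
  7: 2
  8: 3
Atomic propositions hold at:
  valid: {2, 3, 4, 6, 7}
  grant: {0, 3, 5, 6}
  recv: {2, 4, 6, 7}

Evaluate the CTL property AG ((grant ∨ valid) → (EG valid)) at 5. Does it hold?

Sat(grant ∨ valid) = {0, 2, 3, 4, 5, 6, 7}
EG valid: greatest fixpoint, start Z0 = {2, 3, 4, 6, 7}, keep only states in Sat with some successor in Z. Z1 = {2, 3, 6, 7}; fixed.
Sat(EG valid) = {2, 3, 6, 7}
Sat((grant ∨ valid) → (EG valid)) = {1, 2, 3, 6, 7, 8}
AG ((grant ∨ valid) → (EG valid)): greatest fixpoint, start Z0 = {1, 2, 3, 6, 7, 8}, keep only states in Sat with every successor in Z. Z1 = {1, 2, 6, 7, 8}; Z2 = {1, 2, 6, 7}; Z3 = {2, 6, 7}; fixed.
Sat(AG ((grant ∨ valid) → (EG valid))) = {2, 6, 7}
5 ∉ Sat(AG ((grant ∨ valid) → (EG valid))) = {2, 6, 7}, so the formula does not hold at 5.

No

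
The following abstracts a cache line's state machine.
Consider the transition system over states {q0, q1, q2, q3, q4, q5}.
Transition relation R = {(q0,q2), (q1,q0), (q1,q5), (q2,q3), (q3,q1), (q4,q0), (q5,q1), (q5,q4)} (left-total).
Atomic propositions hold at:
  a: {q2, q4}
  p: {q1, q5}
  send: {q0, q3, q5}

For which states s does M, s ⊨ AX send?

Sat(AX send) = {s : every successor in {q0, q3, q5}} = {q1, q2, q4}

{q1, q2, q4}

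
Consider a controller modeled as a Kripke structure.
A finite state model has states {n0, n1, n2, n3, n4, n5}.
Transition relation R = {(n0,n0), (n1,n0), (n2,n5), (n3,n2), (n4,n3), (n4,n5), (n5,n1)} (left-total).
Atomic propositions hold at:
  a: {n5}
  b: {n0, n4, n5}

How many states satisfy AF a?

AF a: least fixpoint, start Z0 = {n5}, add states with every successor in Z. Z1 = {n2, n5}; Z2 = {n2, n3, n5}; Z3 = {n2, n3, n4, n5}; fixed.
Sat(AF a) = {n2, n3, n4, n5}
|Sat(AF a)| = |{n2, n3, n4, n5}| = 4.

4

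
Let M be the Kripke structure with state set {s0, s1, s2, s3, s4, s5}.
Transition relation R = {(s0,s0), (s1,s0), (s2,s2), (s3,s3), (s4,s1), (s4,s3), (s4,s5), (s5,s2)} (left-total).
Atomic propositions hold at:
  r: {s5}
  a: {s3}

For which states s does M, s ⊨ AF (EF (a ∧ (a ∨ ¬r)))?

Sat(¬r) = {s0, s1, s2, s3, s4}
Sat(a ∨ ¬r) = {s0, s1, s2, s3, s4}
Sat(a ∧ (a ∨ ¬r)) = {s3}
EF (a ∧ (a ∨ ¬r)): least fixpoint, start Z0 = {s3}, add states with some successor in Z. Z1 = {s3, s4}; fixed.
Sat(EF (a ∧ (a ∨ ¬r))) = {s3, s4}
AF (EF (a ∧ (a ∨ ¬r))): least fixpoint, start Z0 = {s3, s4}, add states with every successor in Z. Already a fixed point.
Sat(AF (EF (a ∧ (a ∨ ¬r)))) = {s3, s4}

{s3, s4}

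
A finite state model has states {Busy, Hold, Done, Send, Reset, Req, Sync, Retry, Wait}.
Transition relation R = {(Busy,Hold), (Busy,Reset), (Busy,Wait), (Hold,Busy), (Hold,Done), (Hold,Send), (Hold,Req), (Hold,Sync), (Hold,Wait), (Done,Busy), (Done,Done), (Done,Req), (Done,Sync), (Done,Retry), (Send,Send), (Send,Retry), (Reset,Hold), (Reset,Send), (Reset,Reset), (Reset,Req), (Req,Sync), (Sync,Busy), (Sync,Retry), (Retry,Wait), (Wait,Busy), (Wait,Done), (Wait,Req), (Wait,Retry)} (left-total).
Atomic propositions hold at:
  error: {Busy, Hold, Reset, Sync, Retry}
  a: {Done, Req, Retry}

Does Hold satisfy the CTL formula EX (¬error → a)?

Yes

Sat(¬error) = {Done, Send, Req, Wait}
Sat(¬error → a) = {Busy, Hold, Done, Reset, Req, Sync, Retry}
Sat(EX (¬error → a)) = {s : some successor in {Busy, Hold, Done, Reset, Req, Sync, Retry}} = {Busy, Hold, Done, Send, Reset, Req, Sync, Wait}
Hold ∈ Sat(EX (¬error → a)) = {Busy, Hold, Done, Send, Reset, Req, Sync, Wait}, so the formula holds at Hold.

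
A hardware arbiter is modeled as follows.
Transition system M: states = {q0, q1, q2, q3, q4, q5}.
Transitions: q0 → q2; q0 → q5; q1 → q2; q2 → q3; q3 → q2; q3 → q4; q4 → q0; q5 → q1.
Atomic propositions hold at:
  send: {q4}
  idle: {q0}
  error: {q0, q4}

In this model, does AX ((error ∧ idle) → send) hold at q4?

Sat(error ∧ idle) = {q0}
Sat((error ∧ idle) → send) = {q1, q2, q3, q4, q5}
Sat(AX ((error ∧ idle) → send)) = {s : every successor in {q1, q2, q3, q4, q5}} = {q0, q1, q2, q3, q5}
q4 ∉ Sat(AX ((error ∧ idle) → send)) = {q0, q1, q2, q3, q5}, so the formula does not hold at q4.

No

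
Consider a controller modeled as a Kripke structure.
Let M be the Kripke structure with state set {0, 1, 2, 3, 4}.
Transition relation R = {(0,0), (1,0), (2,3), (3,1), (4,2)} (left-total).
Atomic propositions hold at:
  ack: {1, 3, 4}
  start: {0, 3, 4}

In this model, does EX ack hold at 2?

Yes

Sat(EX ack) = {s : some successor in {1, 3, 4}} = {2, 3}
2 ∈ Sat(EX ack) = {2, 3}, so the formula holds at 2.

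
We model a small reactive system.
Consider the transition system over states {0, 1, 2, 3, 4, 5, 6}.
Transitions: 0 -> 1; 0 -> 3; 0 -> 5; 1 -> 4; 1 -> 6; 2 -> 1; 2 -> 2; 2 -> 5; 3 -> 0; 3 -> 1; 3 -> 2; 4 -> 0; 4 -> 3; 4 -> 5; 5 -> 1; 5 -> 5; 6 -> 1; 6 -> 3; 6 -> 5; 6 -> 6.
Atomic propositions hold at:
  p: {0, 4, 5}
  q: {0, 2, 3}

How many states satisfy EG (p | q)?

5

Sat(p | q) = {0, 2, 3, 4, 5}
EG (p | q): greatest fixpoint, start Z0 = {0, 2, 3, 4, 5}, keep only states in Sat with some successor in Z. Already a fixed point.
Sat(EG (p | q)) = {0, 2, 3, 4, 5}
|Sat(EG (p | q))| = |{0, 2, 3, 4, 5}| = 5.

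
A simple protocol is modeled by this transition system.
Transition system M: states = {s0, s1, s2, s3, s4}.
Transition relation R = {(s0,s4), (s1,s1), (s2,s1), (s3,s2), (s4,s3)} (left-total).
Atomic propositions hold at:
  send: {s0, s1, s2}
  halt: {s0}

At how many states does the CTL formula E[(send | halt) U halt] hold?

1

Sat(send | halt) = {s0, s1, s2}
E[(send | halt) U halt]: least fixpoint, start Z0 = Sat(halt) = {s0}, add states in Sat(send | halt) with some successor in Z. Already a fixed point.
Sat(E[(send | halt) U halt]) = {s0}
|Sat(E[(send | halt) U halt])| = |{s0}| = 1.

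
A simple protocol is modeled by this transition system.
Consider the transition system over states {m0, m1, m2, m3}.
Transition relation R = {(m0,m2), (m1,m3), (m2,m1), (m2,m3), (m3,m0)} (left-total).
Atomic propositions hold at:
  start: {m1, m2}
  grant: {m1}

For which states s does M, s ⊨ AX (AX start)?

Sat(AX start) = {s : every successor in {m1, m2}} = {m0}
Sat(AX (AX start)) = {s : every successor in {m0}} = {m3}

{m3}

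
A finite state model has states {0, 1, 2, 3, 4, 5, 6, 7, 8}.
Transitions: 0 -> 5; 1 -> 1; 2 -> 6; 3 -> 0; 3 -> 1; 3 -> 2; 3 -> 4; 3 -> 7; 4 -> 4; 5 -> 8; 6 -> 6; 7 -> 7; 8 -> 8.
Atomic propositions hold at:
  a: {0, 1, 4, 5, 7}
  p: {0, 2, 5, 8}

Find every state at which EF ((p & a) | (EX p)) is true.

Sat(p & a) = {0, 5}
Sat(EX p) = {s : some successor in {0, 2, 5, 8}} = {0, 3, 5, 8}
Sat((p & a) | (EX p)) = {0, 3, 5, 8}
EF ((p & a) | (EX p)): least fixpoint, start Z0 = {0, 3, 5, 8}, add states with some successor in Z. Already a fixed point.
Sat(EF ((p & a) | (EX p))) = {0, 3, 5, 8}

{0, 3, 5, 8}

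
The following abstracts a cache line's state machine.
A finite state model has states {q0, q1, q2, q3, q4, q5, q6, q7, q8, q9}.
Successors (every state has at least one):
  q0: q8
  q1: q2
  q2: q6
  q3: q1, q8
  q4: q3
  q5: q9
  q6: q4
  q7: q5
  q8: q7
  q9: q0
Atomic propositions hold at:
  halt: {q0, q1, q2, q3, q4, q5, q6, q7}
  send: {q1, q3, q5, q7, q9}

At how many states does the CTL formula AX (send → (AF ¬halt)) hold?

8

Sat(¬halt) = {q8, q9}
AF ¬halt: least fixpoint, start Z0 = {q8, q9}, add states with every successor in Z. Z1 = {q0, q5, q8, q9}; Z2 = {q0, q5, q7, q8, q9}; fixed.
Sat(AF ¬halt) = {q0, q5, q7, q8, q9}
Sat(send → (AF ¬halt)) = {q0, q2, q4, q5, q6, q7, q8, q9}
Sat(AX (send → (AF ¬halt))) = {s : every successor in {q0, q2, q4, q5, q6, q7, q8, q9}} = {q0, q1, q2, q5, q6, q7, q8, q9}
|Sat(AX (send → (AF ¬halt)))| = |{q0, q1, q2, q5, q6, q7, q8, q9}| = 8.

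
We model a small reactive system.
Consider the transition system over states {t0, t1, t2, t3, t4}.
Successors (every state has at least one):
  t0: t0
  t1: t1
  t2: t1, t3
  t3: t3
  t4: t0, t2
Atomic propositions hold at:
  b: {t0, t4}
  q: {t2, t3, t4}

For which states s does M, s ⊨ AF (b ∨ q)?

Sat(b ∨ q) = {t0, t2, t3, t4}
AF (b ∨ q): least fixpoint, start Z0 = {t0, t2, t3, t4}, add states with every successor in Z. Already a fixed point.
Sat(AF (b ∨ q)) = {t0, t2, t3, t4}

{t0, t2, t3, t4}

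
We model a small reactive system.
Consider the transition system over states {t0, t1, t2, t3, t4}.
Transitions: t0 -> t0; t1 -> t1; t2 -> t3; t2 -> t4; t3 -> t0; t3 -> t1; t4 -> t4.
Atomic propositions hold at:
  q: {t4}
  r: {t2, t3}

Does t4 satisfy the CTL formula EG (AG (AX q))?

Sat(AX q) = {s : every successor in {t4}} = {t4}
AG (AX q): greatest fixpoint, start Z0 = {t4}, keep only states in Sat with every successor in Z. Already a fixed point.
Sat(AG (AX q)) = {t4}
EG (AG (AX q)): greatest fixpoint, start Z0 = {t4}, keep only states in Sat with some successor in Z. Already a fixed point.
Sat(EG (AG (AX q))) = {t4}
t4 ∈ Sat(EG (AG (AX q))) = {t4}, so the formula holds at t4.

Yes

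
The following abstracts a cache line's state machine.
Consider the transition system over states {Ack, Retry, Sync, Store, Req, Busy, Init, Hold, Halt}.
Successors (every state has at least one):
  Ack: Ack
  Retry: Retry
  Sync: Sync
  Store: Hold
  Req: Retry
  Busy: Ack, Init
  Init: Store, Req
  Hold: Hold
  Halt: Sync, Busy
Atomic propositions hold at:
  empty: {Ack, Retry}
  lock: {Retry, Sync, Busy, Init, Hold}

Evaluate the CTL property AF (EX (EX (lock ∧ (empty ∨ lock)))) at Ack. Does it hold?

Sat(empty ∨ lock) = {Ack, Retry, Sync, Busy, Init, Hold}
Sat(lock ∧ (empty ∨ lock)) = {Retry, Sync, Busy, Init, Hold}
Sat(EX (lock ∧ (empty ∨ lock))) = {s : some successor in {Retry, Sync, Busy, Init, Hold}} = {Retry, Sync, Store, Req, Busy, Hold, Halt}
Sat(EX (EX (lock ∧ (empty ∨ lock)))) = {s : some successor in {Retry, Sync, Store, Req, Busy, Hold, Halt}} = {Retry, Sync, Store, Req, Init, Hold, Halt}
AF (EX (EX (lock ∧ (empty ∨ lock)))): least fixpoint, start Z0 = {Retry, Sync, Store, Req, Init, Hold, Halt}, add states with every successor in Z. Already a fixed point.
Sat(AF (EX (EX (lock ∧ (empty ∨ lock))))) = {Retry, Sync, Store, Req, Init, Hold, Halt}
Ack ∉ Sat(AF (EX (EX (lock ∧ (empty ∨ lock))))) = {Retry, Sync, Store, Req, Init, Hold, Halt}, so the formula does not hold at Ack.

No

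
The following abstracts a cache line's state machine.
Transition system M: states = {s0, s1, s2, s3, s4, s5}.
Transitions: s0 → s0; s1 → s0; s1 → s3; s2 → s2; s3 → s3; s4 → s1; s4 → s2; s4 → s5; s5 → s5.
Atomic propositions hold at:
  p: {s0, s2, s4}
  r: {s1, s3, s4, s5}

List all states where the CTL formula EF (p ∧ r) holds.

Sat(p ∧ r) = {s4}
EF (p ∧ r): least fixpoint, start Z0 = {s4}, add states with some successor in Z. Already a fixed point.
Sat(EF (p ∧ r)) = {s4}

{s4}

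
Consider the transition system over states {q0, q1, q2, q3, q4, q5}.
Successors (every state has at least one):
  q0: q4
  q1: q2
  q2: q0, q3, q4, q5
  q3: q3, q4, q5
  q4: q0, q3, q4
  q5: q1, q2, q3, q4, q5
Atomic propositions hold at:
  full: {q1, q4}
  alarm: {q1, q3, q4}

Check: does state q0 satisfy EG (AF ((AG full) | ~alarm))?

AG full: greatest fixpoint, start Z0 = {q1, q4}, keep only states in Sat with every successor in Z. Z1 = ∅; fixed.
Sat(AG full) = ∅
Sat(~alarm) = {q0, q2, q5}
Sat((AG full) | ~alarm) = {q0, q2, q5}
AF ((AG full) | ~alarm): least fixpoint, start Z0 = {q0, q2, q5}, add states with every successor in Z. Z1 = {q0, q1, q2, q5}; fixed.
Sat(AF ((AG full) | ~alarm)) = {q0, q1, q2, q5}
EG (AF ((AG full) | ~alarm)): greatest fixpoint, start Z0 = {q0, q1, q2, q5}, keep only states in Sat with some successor in Z. Z1 = {q1, q2, q5}; fixed.
Sat(EG (AF ((AG full) | ~alarm))) = {q1, q2, q5}
q0 ∉ Sat(EG (AF ((AG full) | ~alarm))) = {q1, q2, q5}, so the formula does not hold at q0.

No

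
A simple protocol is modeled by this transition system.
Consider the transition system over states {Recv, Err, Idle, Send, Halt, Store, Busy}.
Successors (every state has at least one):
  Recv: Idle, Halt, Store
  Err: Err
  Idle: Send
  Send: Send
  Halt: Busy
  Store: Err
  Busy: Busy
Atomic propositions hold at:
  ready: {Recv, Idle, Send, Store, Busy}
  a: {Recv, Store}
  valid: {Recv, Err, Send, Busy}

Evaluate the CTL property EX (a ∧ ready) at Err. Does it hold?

Sat(a ∧ ready) = {Recv, Store}
Sat(EX (a ∧ ready)) = {s : some successor in {Recv, Store}} = {Recv}
Err ∉ Sat(EX (a ∧ ready)) = {Recv}, so the formula does not hold at Err.

No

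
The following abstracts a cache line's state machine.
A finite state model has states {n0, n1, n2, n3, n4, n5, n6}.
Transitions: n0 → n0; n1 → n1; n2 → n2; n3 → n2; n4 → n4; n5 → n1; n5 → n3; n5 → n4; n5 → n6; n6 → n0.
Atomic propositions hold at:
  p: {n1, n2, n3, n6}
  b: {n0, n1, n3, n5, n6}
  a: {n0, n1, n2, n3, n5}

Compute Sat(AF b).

{n0, n1, n3, n5, n6}

AF b: least fixpoint, start Z0 = {n0, n1, n3, n5, n6}, add states with every successor in Z. Already a fixed point.
Sat(AF b) = {n0, n1, n3, n5, n6}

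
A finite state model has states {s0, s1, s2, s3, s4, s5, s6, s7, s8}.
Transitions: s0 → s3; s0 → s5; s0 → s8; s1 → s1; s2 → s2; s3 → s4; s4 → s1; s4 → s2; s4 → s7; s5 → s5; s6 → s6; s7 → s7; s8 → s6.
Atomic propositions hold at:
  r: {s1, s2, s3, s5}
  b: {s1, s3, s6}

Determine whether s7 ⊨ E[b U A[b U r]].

A[b U r]: least fixpoint, start Z0 = Sat(r) = {s1, s2, s3, s5}, add states in Sat(b) with every successor in Z. Already a fixed point.
Sat(A[b U r]) = {s1, s2, s3, s5}
E[b U A[b U r]]: least fixpoint, start Z0 = Sat(A[b U r]) = {s1, s2, s3, s5}, add states in Sat(b) with some successor in Z. Already a fixed point.
Sat(E[b U A[b U r]]) = {s1, s2, s3, s5}
s7 ∉ Sat(E[b U A[b U r]]) = {s1, s2, s3, s5}, so the formula does not hold at s7.

No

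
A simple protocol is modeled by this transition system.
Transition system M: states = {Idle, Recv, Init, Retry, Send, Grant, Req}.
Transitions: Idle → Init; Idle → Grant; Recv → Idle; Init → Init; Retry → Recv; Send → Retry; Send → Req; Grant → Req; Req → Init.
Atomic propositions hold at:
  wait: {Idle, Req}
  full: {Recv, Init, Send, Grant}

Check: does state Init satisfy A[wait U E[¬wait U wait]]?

No

Sat(¬wait) = {Recv, Init, Retry, Send, Grant}
E[¬wait U wait]: least fixpoint, start Z0 = Sat(wait) = {Idle, Req}, add states in Sat(¬wait) with some successor in Z. Z1 = {Idle, Recv, Send, Grant, Req}; Z2 = {Idle, Recv, Retry, Send, Grant, Req}; fixed.
Sat(E[¬wait U wait]) = {Idle, Recv, Retry, Send, Grant, Req}
A[wait U E[¬wait U wait]]: least fixpoint, start Z0 = Sat(E[¬wait U wait]) = {Idle, Recv, Retry, Send, Grant, Req}, add states in Sat(wait) with every successor in Z. Already a fixed point.
Sat(A[wait U E[¬wait U wait]]) = {Idle, Recv, Retry, Send, Grant, Req}
Init ∉ Sat(A[wait U E[¬wait U wait]]) = {Idle, Recv, Retry, Send, Grant, Req}, so the formula does not hold at Init.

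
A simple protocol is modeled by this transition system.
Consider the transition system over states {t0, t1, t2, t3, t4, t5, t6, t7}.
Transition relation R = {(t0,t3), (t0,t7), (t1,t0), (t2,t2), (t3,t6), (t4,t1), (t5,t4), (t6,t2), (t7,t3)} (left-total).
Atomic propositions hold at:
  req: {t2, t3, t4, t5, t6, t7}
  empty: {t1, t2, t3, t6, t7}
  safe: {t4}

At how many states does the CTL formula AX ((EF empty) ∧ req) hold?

EF empty: least fixpoint, start Z0 = {t1, t2, t3, t6, t7}, add states with some successor in Z. Z1 = {t0, t1, t2, t3, t4, t6, t7}; Z2 = {t0, t1, t2, t3, t4, t5, t6, t7}; fixed.
Sat(EF empty) = {t0, t1, t2, t3, t4, t5, t6, t7}
Sat((EF empty) ∧ req) = {t2, t3, t4, t5, t6, t7}
Sat(AX ((EF empty) ∧ req)) = {s : every successor in {t2, t3, t4, t5, t6, t7}} = {t0, t2, t3, t5, t6, t7}
|Sat(AX ((EF empty) ∧ req))| = |{t0, t2, t3, t5, t6, t7}| = 6.

6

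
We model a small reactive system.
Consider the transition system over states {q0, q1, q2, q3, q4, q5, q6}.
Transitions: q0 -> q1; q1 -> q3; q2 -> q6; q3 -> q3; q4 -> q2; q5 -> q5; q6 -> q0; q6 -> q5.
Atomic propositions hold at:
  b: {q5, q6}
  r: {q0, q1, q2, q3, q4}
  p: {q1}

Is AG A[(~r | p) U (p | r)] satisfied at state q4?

Sat(~r) = {q5, q6}
Sat(~r | p) = {q1, q5, q6}
Sat(p | r) = {q0, q1, q2, q3, q4}
A[(~r | p) U (p | r)]: least fixpoint, start Z0 = Sat((p | r)) = {q0, q1, q2, q3, q4}, add states in Sat(~r | p) with every successor in Z. Already a fixed point.
Sat(A[(~r | p) U (p | r)]) = {q0, q1, q2, q3, q4}
AG A[(~r | p) U (p | r)]: greatest fixpoint, start Z0 = {q0, q1, q2, q3, q4}, keep only states in Sat with every successor in Z. Z1 = {q0, q1, q3, q4}; Z2 = {q0, q1, q3}; fixed.
Sat(AG A[(~r | p) U (p | r)]) = {q0, q1, q3}
q4 ∉ Sat(AG A[(~r | p) U (p | r)]) = {q0, q1, q3}, so the formula does not hold at q4.

No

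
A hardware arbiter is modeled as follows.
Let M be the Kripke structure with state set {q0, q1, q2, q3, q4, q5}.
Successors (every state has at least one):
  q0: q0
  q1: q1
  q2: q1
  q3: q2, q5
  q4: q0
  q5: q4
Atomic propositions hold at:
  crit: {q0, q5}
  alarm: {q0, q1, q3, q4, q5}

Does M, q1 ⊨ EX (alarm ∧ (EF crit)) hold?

No

EF crit: least fixpoint, start Z0 = {q0, q5}, add states with some successor in Z. Z1 = {q0, q3, q4, q5}; fixed.
Sat(EF crit) = {q0, q3, q4, q5}
Sat(alarm ∧ (EF crit)) = {q0, q3, q4, q5}
Sat(EX (alarm ∧ (EF crit))) = {s : some successor in {q0, q3, q4, q5}} = {q0, q3, q4, q5}
q1 ∉ Sat(EX (alarm ∧ (EF crit))) = {q0, q3, q4, q5}, so the formula does not hold at q1.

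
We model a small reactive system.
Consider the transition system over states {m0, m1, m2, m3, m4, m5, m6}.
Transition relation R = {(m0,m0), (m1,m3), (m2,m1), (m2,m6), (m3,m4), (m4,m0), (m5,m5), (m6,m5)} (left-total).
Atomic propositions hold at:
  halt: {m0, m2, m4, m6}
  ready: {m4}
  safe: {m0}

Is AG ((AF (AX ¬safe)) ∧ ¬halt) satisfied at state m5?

Yes

Sat(¬safe) = {m1, m2, m3, m4, m5, m6}
Sat(AX ¬safe) = {s : every successor in {m1, m2, m3, m4, m5, m6}} = {m1, m2, m3, m5, m6}
AF (AX ¬safe): least fixpoint, start Z0 = {m1, m2, m3, m5, m6}, add states with every successor in Z. Already a fixed point.
Sat(AF (AX ¬safe)) = {m1, m2, m3, m5, m6}
Sat(¬halt) = {m1, m3, m5}
Sat((AF (AX ¬safe)) ∧ ¬halt) = {m1, m3, m5}
AG ((AF (AX ¬safe)) ∧ ¬halt): greatest fixpoint, start Z0 = {m1, m3, m5}, keep only states in Sat with every successor in Z. Z1 = {m1, m5}; Z2 = {m5}; fixed.
Sat(AG ((AF (AX ¬safe)) ∧ ¬halt)) = {m5}
m5 ∈ Sat(AG ((AF (AX ¬safe)) ∧ ¬halt)) = {m5}, so the formula holds at m5.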